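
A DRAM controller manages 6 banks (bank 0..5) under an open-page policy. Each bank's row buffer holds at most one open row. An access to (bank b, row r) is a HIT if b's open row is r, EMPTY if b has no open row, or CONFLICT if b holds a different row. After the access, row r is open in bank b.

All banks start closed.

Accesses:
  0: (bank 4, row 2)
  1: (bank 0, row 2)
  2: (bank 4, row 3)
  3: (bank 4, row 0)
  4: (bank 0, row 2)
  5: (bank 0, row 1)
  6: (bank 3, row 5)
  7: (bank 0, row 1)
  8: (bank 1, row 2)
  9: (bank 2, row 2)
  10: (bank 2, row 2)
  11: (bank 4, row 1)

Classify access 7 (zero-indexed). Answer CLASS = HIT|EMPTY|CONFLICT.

0: bank 4 row 2 — prev None → EMPTY
1: bank 0 row 2 — prev None → EMPTY
2: bank 4 row 3 — prev 2 → CONFLICT
3: bank 4 row 0 — prev 3 → CONFLICT
4: bank 0 row 2 — prev 2 → HIT
5: bank 0 row 1 — prev 2 → CONFLICT
6: bank 3 row 5 — prev None → EMPTY
7: bank 0 row 1 — prev 1 → HIT
8: bank 1 row 2 — prev None → EMPTY
9: bank 2 row 2 — prev None → EMPTY
10: bank 2 row 2 — prev 2 → HIT
11: bank 4 row 1 — prev 0 → CONFLICT

CLASS = HIT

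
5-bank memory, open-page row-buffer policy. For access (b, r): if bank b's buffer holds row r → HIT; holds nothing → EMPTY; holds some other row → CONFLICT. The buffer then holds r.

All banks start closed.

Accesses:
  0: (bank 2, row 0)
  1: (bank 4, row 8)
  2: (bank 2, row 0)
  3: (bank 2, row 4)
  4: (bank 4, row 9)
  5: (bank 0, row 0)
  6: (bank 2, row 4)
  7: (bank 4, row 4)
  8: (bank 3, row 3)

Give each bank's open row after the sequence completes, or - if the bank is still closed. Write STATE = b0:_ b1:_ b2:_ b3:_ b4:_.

STATE = b0:0 b1:- b2:4 b3:3 b4:4

  [0] b2 r0: no row ⇒ E
  [1] b4 r8: no row ⇒ E
  [2] b2 r0: had r0 ⇒ H
  [3] b2 r4: had r0 ⇒ C
  [4] b4 r9: had r8 ⇒ C
  [5] b0 r0: no row ⇒ E
  [6] b2 r4: had r4 ⇒ H
  [7] b4 r4: had r9 ⇒ C
  [8] b3 r3: no row ⇒ E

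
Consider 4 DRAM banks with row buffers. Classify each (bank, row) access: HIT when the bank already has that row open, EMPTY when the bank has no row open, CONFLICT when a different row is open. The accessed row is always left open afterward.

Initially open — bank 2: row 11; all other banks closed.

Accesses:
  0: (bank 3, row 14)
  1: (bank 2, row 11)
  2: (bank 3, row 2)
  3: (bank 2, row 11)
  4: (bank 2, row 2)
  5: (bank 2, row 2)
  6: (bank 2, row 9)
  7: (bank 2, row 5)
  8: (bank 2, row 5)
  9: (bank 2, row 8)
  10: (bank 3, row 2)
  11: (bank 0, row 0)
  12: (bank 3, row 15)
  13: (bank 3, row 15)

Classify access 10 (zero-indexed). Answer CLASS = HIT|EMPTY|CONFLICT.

step 0: bank3 None->14 [EMPTY]
step 1: bank2 11->11 [HIT]
step 2: bank3 14->2 [CONFLICT]
step 3: bank2 11->11 [HIT]
step 4: bank2 11->2 [CONFLICT]
step 5: bank2 2->2 [HIT]
step 6: bank2 2->9 [CONFLICT]
step 7: bank2 9->5 [CONFLICT]
step 8: bank2 5->5 [HIT]
step 9: bank2 5->8 [CONFLICT]
step 10: bank3 2->2 [HIT]
step 11: bank0 None->0 [EMPTY]
step 12: bank3 2->15 [CONFLICT]
step 13: bank3 15->15 [HIT]

CLASS = HIT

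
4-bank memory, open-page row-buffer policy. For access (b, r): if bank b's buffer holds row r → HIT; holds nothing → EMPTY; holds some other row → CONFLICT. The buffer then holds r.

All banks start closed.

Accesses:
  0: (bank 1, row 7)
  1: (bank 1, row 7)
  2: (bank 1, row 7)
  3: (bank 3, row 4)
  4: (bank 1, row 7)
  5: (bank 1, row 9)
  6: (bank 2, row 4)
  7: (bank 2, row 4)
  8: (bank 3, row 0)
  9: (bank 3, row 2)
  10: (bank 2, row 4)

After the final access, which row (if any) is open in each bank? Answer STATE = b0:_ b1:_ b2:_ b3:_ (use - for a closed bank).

  [0] b1 r7: no row ⇒ E
  [1] b1 r7: had r7 ⇒ H
  [2] b1 r7: had r7 ⇒ H
  [3] b3 r4: no row ⇒ E
  [4] b1 r7: had r7 ⇒ H
  [5] b1 r9: had r7 ⇒ C
  [6] b2 r4: no row ⇒ E
  [7] b2 r4: had r4 ⇒ H
  [8] b3 r0: had r4 ⇒ C
  [9] b3 r2: had r0 ⇒ C
  [10] b2 r4: had r4 ⇒ H

STATE = b0:- b1:9 b2:4 b3:2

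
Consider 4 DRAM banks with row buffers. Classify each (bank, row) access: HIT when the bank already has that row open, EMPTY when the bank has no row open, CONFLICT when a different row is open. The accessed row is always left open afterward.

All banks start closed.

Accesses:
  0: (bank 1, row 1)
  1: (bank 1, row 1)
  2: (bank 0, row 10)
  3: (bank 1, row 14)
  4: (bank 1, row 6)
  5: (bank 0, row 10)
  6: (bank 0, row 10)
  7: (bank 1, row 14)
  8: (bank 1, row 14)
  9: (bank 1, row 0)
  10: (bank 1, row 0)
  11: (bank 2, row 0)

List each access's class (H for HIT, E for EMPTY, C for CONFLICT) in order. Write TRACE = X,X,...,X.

#0 (1,1) E
#1 (1,1) H  (was 1)
#2 (0,10) E
#3 (1,14) C  (was 1)
#4 (1,6) C  (was 14)
#5 (0,10) H  (was 10)
#6 (0,10) H  (was 10)
#7 (1,14) C  (was 6)
#8 (1,14) H  (was 14)
#9 (1,0) C  (was 14)
#10 (1,0) H  (was 0)
#11 (2,0) E

TRACE = E,H,E,C,C,H,H,C,H,C,H,E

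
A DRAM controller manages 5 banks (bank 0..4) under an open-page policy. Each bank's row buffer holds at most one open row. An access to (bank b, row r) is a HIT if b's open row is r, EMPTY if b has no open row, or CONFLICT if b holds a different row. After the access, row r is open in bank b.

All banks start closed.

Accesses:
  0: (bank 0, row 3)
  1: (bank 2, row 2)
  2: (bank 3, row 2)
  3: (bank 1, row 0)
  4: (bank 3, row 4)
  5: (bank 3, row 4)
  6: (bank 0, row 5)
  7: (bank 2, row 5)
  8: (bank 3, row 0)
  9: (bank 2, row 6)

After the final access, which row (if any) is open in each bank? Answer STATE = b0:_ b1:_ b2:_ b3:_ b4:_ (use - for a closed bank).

0: bank 0 row 3 — prev None → EMPTY
1: bank 2 row 2 — prev None → EMPTY
2: bank 3 row 2 — prev None → EMPTY
3: bank 1 row 0 — prev None → EMPTY
4: bank 3 row 4 — prev 2 → CONFLICT
5: bank 3 row 4 — prev 4 → HIT
6: bank 0 row 5 — prev 3 → CONFLICT
7: bank 2 row 5 — prev 2 → CONFLICT
8: bank 3 row 0 — prev 4 → CONFLICT
9: bank 2 row 6 — prev 5 → CONFLICT

STATE = b0:5 b1:0 b2:6 b3:0 b4:-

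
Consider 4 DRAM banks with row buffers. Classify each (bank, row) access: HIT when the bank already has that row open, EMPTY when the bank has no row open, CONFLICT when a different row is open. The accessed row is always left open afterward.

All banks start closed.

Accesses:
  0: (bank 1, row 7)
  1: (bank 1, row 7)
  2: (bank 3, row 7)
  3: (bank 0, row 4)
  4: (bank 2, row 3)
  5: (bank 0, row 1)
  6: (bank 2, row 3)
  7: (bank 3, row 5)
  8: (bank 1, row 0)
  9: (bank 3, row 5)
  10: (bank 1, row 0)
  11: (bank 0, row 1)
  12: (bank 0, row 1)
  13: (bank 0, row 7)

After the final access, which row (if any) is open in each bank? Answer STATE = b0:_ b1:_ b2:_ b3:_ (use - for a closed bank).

#0 (1,7) E
#1 (1,7) H  (was 7)
#2 (3,7) E
#3 (0,4) E
#4 (2,3) E
#5 (0,1) C  (was 4)
#6 (2,3) H  (was 3)
#7 (3,5) C  (was 7)
#8 (1,0) C  (was 7)
#9 (3,5) H  (was 5)
#10 (1,0) H  (was 0)
#11 (0,1) H  (was 1)
#12 (0,1) H  (was 1)
#13 (0,7) C  (was 1)

STATE = b0:7 b1:0 b2:3 b3:5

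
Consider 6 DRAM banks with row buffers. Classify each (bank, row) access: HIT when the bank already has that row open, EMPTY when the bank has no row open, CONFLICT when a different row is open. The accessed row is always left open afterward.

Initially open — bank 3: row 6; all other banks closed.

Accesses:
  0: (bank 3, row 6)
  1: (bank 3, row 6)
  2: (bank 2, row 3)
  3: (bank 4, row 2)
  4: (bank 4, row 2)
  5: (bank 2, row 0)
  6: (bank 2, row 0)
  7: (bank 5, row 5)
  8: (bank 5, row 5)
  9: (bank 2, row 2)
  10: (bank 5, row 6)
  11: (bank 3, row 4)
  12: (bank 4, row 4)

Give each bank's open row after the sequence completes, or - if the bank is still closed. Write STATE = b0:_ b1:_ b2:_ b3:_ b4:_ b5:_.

STATE = b0:- b1:- b2:2 b3:4 b4:4 b5:6

0: bank 3 row 6 — prev 6 → HIT
1: bank 3 row 6 — prev 6 → HIT
2: bank 2 row 3 — prev None → EMPTY
3: bank 4 row 2 — prev None → EMPTY
4: bank 4 row 2 — prev 2 → HIT
5: bank 2 row 0 — prev 3 → CONFLICT
6: bank 2 row 0 — prev 0 → HIT
7: bank 5 row 5 — prev None → EMPTY
8: bank 5 row 5 — prev 5 → HIT
9: bank 2 row 2 — prev 0 → CONFLICT
10: bank 5 row 6 — prev 5 → CONFLICT
11: bank 3 row 4 — prev 6 → CONFLICT
12: bank 4 row 4 — prev 2 → CONFLICT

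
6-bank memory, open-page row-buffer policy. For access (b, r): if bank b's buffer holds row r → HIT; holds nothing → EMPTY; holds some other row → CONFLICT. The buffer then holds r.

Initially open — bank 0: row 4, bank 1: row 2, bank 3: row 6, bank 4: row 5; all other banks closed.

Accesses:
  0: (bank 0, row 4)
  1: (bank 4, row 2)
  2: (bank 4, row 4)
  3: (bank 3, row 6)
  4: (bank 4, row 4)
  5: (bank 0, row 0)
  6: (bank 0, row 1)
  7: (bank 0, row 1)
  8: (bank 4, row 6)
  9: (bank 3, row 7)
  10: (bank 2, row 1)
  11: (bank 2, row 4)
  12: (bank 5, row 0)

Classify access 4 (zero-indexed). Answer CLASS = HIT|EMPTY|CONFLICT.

  [0] b0 r4: had r4 ⇒ H
  [1] b4 r2: had r5 ⇒ C
  [2] b4 r4: had r2 ⇒ C
  [3] b3 r6: had r6 ⇒ H
  [4] b4 r4: had r4 ⇒ H
  [5] b0 r0: had r4 ⇒ C
  [6] b0 r1: had r0 ⇒ C
  [7] b0 r1: had r1 ⇒ H
  [8] b4 r6: had r4 ⇒ C
  [9] b3 r7: had r6 ⇒ C
  [10] b2 r1: no row ⇒ E
  [11] b2 r4: had r1 ⇒ C
  [12] b5 r0: no row ⇒ E

CLASS = HIT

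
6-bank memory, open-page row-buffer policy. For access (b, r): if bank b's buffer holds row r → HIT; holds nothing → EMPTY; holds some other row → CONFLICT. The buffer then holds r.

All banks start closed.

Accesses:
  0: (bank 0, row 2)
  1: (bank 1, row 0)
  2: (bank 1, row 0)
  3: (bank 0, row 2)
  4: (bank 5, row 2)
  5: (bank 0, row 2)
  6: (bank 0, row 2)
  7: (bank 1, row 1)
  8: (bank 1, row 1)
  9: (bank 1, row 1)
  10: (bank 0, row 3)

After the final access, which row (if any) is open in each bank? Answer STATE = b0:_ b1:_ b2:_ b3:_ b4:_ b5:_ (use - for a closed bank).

step 0: bank0 None->2 [EMPTY]
step 1: bank1 None->0 [EMPTY]
step 2: bank1 0->0 [HIT]
step 3: bank0 2->2 [HIT]
step 4: bank5 None->2 [EMPTY]
step 5: bank0 2->2 [HIT]
step 6: bank0 2->2 [HIT]
step 7: bank1 0->1 [CONFLICT]
step 8: bank1 1->1 [HIT]
step 9: bank1 1->1 [HIT]
step 10: bank0 2->3 [CONFLICT]

STATE = b0:3 b1:1 b2:- b3:- b4:- b5:2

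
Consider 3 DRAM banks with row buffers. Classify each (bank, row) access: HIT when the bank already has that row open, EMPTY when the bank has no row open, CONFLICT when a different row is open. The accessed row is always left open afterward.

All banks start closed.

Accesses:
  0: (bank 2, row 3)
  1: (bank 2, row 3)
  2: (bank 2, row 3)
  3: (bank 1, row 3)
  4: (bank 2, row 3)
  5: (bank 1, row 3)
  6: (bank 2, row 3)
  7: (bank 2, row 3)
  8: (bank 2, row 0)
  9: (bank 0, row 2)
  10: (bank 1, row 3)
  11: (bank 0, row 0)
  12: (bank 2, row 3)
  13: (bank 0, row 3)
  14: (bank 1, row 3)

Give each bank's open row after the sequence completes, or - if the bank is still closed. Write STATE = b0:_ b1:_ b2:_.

STATE = b0:3 b1:3 b2:3

0: bank 2 row 3 — prev None → EMPTY
1: bank 2 row 3 — prev 3 → HIT
2: bank 2 row 3 — prev 3 → HIT
3: bank 1 row 3 — prev None → EMPTY
4: bank 2 row 3 — prev 3 → HIT
5: bank 1 row 3 — prev 3 → HIT
6: bank 2 row 3 — prev 3 → HIT
7: bank 2 row 3 — prev 3 → HIT
8: bank 2 row 0 — prev 3 → CONFLICT
9: bank 0 row 2 — prev None → EMPTY
10: bank 1 row 3 — prev 3 → HIT
11: bank 0 row 0 — prev 2 → CONFLICT
12: bank 2 row 3 — prev 0 → CONFLICT
13: bank 0 row 3 — prev 0 → CONFLICT
14: bank 1 row 3 — prev 3 → HIT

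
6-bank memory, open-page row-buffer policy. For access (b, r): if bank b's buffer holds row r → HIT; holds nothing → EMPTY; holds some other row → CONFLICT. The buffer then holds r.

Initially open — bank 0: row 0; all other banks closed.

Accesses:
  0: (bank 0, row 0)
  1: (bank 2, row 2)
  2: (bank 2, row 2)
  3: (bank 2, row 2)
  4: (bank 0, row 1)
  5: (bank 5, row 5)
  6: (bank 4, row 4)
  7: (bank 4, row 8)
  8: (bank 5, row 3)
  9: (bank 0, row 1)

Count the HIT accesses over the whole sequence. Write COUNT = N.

0: bank 0 row 0 — prev 0 → HIT
1: bank 2 row 2 — prev None → EMPTY
2: bank 2 row 2 — prev 2 → HIT
3: bank 2 row 2 — prev 2 → HIT
4: bank 0 row 1 — prev 0 → CONFLICT
5: bank 5 row 5 — prev None → EMPTY
6: bank 4 row 4 — prev None → EMPTY
7: bank 4 row 8 — prev 4 → CONFLICT
8: bank 5 row 3 — prev 5 → CONFLICT
9: bank 0 row 1 — prev 1 → HIT

COUNT = 4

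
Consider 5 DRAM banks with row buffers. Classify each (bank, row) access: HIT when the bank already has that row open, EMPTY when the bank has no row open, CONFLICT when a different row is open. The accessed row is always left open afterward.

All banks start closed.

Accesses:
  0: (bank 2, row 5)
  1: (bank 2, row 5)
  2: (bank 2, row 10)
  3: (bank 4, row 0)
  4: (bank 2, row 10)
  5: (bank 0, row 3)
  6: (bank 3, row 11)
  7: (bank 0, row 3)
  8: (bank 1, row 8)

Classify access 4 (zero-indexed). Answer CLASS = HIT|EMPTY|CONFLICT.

0: bank 2 row 5 — prev None → EMPTY
1: bank 2 row 5 — prev 5 → HIT
2: bank 2 row 10 — prev 5 → CONFLICT
3: bank 4 row 0 — prev None → EMPTY
4: bank 2 row 10 — prev 10 → HIT
5: bank 0 row 3 — prev None → EMPTY
6: bank 3 row 11 — prev None → EMPTY
7: bank 0 row 3 — prev 3 → HIT
8: bank 1 row 8 — prev None → EMPTY

CLASS = HIT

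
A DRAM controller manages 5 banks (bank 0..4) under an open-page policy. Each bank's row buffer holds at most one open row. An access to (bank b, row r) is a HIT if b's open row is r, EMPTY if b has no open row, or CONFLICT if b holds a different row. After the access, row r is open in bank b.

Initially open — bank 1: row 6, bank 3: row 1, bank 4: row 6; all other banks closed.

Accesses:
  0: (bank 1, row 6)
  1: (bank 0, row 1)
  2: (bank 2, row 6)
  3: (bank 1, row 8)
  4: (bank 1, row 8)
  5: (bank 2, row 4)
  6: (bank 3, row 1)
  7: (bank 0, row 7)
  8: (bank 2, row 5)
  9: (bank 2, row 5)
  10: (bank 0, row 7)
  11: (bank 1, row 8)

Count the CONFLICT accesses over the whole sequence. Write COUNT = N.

COUNT = 4

0: bank 1 row 6 — prev 6 → HIT
1: bank 0 row 1 — prev None → EMPTY
2: bank 2 row 6 — prev None → EMPTY
3: bank 1 row 8 — prev 6 → CONFLICT
4: bank 1 row 8 — prev 8 → HIT
5: bank 2 row 4 — prev 6 → CONFLICT
6: bank 3 row 1 — prev 1 → HIT
7: bank 0 row 7 — prev 1 → CONFLICT
8: bank 2 row 5 — prev 4 → CONFLICT
9: bank 2 row 5 — prev 5 → HIT
10: bank 0 row 7 — prev 7 → HIT
11: bank 1 row 8 — prev 8 → HIT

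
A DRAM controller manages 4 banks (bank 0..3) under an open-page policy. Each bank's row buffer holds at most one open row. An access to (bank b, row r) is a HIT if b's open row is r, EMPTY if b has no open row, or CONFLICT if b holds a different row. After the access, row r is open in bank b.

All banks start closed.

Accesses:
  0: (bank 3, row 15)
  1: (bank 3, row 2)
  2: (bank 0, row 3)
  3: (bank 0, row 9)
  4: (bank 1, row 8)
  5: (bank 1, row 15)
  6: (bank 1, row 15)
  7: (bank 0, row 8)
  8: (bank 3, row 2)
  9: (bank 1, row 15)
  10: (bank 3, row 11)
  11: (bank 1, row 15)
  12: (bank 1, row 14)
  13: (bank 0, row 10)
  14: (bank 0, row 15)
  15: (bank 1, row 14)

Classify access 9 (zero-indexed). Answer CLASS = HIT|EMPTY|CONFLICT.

CLASS = HIT

0: bank 3 row 15 — prev None → EMPTY
1: bank 3 row 2 — prev 15 → CONFLICT
2: bank 0 row 3 — prev None → EMPTY
3: bank 0 row 9 — prev 3 → CONFLICT
4: bank 1 row 8 — prev None → EMPTY
5: bank 1 row 15 — prev 8 → CONFLICT
6: bank 1 row 15 — prev 15 → HIT
7: bank 0 row 8 — prev 9 → CONFLICT
8: bank 3 row 2 — prev 2 → HIT
9: bank 1 row 15 — prev 15 → HIT
10: bank 3 row 11 — prev 2 → CONFLICT
11: bank 1 row 15 — prev 15 → HIT
12: bank 1 row 14 — prev 15 → CONFLICT
13: bank 0 row 10 — prev 8 → CONFLICT
14: bank 0 row 15 — prev 10 → CONFLICT
15: bank 1 row 14 — prev 14 → HIT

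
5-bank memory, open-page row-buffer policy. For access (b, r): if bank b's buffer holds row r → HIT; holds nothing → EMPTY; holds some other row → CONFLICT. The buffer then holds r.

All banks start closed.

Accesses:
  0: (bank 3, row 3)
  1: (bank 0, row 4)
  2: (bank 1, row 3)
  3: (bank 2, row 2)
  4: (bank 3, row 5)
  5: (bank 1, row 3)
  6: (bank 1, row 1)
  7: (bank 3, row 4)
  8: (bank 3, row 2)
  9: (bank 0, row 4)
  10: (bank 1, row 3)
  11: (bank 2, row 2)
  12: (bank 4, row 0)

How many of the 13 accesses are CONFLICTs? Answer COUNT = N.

COUNT = 5

0: bank 3 row 3 — prev None → EMPTY
1: bank 0 row 4 — prev None → EMPTY
2: bank 1 row 3 — prev None → EMPTY
3: bank 2 row 2 — prev None → EMPTY
4: bank 3 row 5 — prev 3 → CONFLICT
5: bank 1 row 3 — prev 3 → HIT
6: bank 1 row 1 — prev 3 → CONFLICT
7: bank 3 row 4 — prev 5 → CONFLICT
8: bank 3 row 2 — prev 4 → CONFLICT
9: bank 0 row 4 — prev 4 → HIT
10: bank 1 row 3 — prev 1 → CONFLICT
11: bank 2 row 2 — prev 2 → HIT
12: bank 4 row 0 — prev None → EMPTY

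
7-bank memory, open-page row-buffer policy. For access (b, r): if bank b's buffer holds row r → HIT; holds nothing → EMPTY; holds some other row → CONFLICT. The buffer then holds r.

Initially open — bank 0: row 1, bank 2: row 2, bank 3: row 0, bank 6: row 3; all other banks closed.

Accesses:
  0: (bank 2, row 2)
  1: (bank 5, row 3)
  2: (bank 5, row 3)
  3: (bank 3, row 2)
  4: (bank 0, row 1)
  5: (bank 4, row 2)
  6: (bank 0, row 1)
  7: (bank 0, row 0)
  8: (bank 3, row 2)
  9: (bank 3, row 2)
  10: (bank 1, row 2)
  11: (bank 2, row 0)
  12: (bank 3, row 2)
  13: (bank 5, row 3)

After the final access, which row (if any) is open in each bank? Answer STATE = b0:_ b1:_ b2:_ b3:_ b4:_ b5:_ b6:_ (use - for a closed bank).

step 0: bank2 2->2 [HIT]
step 1: bank5 None->3 [EMPTY]
step 2: bank5 3->3 [HIT]
step 3: bank3 0->2 [CONFLICT]
step 4: bank0 1->1 [HIT]
step 5: bank4 None->2 [EMPTY]
step 6: bank0 1->1 [HIT]
step 7: bank0 1->0 [CONFLICT]
step 8: bank3 2->2 [HIT]
step 9: bank3 2->2 [HIT]
step 10: bank1 None->2 [EMPTY]
step 11: bank2 2->0 [CONFLICT]
step 12: bank3 2->2 [HIT]
step 13: bank5 3->3 [HIT]

STATE = b0:0 b1:2 b2:0 b3:2 b4:2 b5:3 b6:3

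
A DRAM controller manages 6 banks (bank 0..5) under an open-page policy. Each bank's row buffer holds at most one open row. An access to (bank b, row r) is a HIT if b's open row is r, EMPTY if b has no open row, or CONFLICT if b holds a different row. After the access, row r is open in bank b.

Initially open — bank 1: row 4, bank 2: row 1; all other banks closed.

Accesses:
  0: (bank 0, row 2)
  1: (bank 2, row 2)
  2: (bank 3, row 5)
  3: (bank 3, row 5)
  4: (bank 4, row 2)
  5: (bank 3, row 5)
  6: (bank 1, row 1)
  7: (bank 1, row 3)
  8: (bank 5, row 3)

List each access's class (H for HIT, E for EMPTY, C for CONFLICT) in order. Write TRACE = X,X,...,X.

0: bank 0 row 2 — prev None → EMPTY
1: bank 2 row 2 — prev 1 → CONFLICT
2: bank 3 row 5 — prev None → EMPTY
3: bank 3 row 5 — prev 5 → HIT
4: bank 4 row 2 — prev None → EMPTY
5: bank 3 row 5 — prev 5 → HIT
6: bank 1 row 1 — prev 4 → CONFLICT
7: bank 1 row 3 — prev 1 → CONFLICT
8: bank 5 row 3 — prev None → EMPTY

TRACE = E,C,E,H,E,H,C,C,E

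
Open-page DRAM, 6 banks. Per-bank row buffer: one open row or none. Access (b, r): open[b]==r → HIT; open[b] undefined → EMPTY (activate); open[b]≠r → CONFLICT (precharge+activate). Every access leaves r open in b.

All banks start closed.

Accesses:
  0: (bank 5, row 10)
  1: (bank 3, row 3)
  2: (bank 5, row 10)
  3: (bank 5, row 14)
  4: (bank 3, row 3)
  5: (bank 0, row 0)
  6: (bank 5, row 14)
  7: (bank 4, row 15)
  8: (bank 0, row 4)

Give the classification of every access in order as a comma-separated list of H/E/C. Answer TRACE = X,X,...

step 0: bank5 None->10 [EMPTY]
step 1: bank3 None->3 [EMPTY]
step 2: bank5 10->10 [HIT]
step 3: bank5 10->14 [CONFLICT]
step 4: bank3 3->3 [HIT]
step 5: bank0 None->0 [EMPTY]
step 6: bank5 14->14 [HIT]
step 7: bank4 None->15 [EMPTY]
step 8: bank0 0->4 [CONFLICT]

TRACE = E,E,H,C,H,E,H,E,C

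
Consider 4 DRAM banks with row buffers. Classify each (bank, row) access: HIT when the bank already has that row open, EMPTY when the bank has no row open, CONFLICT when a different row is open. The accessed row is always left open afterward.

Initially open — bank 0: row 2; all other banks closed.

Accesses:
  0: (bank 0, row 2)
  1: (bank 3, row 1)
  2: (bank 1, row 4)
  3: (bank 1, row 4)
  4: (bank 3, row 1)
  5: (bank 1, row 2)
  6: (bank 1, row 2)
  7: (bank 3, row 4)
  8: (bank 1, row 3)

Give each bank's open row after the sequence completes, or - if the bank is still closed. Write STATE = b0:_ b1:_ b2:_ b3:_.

0: bank 0 row 2 — prev 2 → HIT
1: bank 3 row 1 — prev None → EMPTY
2: bank 1 row 4 — prev None → EMPTY
3: bank 1 row 4 — prev 4 → HIT
4: bank 3 row 1 — prev 1 → HIT
5: bank 1 row 2 — prev 4 → CONFLICT
6: bank 1 row 2 — prev 2 → HIT
7: bank 3 row 4 — prev 1 → CONFLICT
8: bank 1 row 3 — prev 2 → CONFLICT

STATE = b0:2 b1:3 b2:- b3:4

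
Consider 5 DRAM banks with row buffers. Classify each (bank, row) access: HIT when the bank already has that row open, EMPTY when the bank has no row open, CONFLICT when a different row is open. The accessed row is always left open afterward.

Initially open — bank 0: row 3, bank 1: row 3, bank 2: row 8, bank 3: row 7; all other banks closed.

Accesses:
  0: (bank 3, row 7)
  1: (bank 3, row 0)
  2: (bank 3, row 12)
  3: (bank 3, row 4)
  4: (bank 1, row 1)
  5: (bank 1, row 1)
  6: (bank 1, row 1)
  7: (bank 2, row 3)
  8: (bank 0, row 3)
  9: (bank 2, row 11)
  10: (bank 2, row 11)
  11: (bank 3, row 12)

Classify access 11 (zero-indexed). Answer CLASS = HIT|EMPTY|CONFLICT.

CLASS = CONFLICT

#0 (3,7) H  (was 7)
#1 (3,0) C  (was 7)
#2 (3,12) C  (was 0)
#3 (3,4) C  (was 12)
#4 (1,1) C  (was 3)
#5 (1,1) H  (was 1)
#6 (1,1) H  (was 1)
#7 (2,3) C  (was 8)
#8 (0,3) H  (was 3)
#9 (2,11) C  (was 3)
#10 (2,11) H  (was 11)
#11 (3,12) C  (was 4)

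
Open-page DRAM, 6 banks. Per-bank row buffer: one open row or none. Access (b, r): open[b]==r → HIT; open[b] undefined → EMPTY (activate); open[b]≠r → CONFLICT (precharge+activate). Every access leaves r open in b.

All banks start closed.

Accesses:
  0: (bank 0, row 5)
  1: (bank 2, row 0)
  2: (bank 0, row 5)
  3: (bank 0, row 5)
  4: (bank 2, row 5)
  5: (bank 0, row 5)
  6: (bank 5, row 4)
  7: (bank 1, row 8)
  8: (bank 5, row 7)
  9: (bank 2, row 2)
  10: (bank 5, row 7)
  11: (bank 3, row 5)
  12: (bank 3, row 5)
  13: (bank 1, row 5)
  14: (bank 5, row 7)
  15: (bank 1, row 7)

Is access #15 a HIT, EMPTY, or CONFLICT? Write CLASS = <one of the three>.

CLASS = CONFLICT

#0 (0,5) E
#1 (2,0) E
#2 (0,5) H  (was 5)
#3 (0,5) H  (was 5)
#4 (2,5) C  (was 0)
#5 (0,5) H  (was 5)
#6 (5,4) E
#7 (1,8) E
#8 (5,7) C  (was 4)
#9 (2,2) C  (was 5)
#10 (5,7) H  (was 7)
#11 (3,5) E
#12 (3,5) H  (was 5)
#13 (1,5) C  (was 8)
#14 (5,7) H  (was 7)
#15 (1,7) C  (was 5)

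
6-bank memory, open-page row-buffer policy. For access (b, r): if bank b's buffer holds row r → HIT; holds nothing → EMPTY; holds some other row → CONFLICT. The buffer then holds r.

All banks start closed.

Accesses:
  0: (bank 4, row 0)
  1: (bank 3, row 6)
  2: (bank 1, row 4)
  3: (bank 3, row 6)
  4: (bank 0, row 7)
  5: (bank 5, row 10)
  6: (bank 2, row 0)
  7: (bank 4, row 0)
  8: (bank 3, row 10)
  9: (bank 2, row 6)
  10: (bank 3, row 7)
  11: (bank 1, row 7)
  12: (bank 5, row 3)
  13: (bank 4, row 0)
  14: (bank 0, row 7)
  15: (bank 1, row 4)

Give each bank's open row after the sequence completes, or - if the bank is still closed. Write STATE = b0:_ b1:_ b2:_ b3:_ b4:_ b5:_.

STATE = b0:7 b1:4 b2:6 b3:7 b4:0 b5:3

#0 (4,0) E
#1 (3,6) E
#2 (1,4) E
#3 (3,6) H  (was 6)
#4 (0,7) E
#5 (5,10) E
#6 (2,0) E
#7 (4,0) H  (was 0)
#8 (3,10) C  (was 6)
#9 (2,6) C  (was 0)
#10 (3,7) C  (was 10)
#11 (1,7) C  (was 4)
#12 (5,3) C  (was 10)
#13 (4,0) H  (was 0)
#14 (0,7) H  (was 7)
#15 (1,4) C  (was 7)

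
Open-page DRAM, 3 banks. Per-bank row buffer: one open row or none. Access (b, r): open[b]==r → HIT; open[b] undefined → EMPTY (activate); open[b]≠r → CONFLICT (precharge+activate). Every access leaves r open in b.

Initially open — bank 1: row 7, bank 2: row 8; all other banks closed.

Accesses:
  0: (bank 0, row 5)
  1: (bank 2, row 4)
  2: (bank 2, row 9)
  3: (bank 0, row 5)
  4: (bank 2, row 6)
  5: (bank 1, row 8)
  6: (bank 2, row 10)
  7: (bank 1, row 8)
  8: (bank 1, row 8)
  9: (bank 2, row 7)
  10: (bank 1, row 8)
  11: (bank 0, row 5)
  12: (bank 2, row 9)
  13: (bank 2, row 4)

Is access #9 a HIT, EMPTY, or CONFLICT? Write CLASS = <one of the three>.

  [0] b0 r5: no row ⇒ E
  [1] b2 r4: had r8 ⇒ C
  [2] b2 r9: had r4 ⇒ C
  [3] b0 r5: had r5 ⇒ H
  [4] b2 r6: had r9 ⇒ C
  [5] b1 r8: had r7 ⇒ C
  [6] b2 r10: had r6 ⇒ C
  [7] b1 r8: had r8 ⇒ H
  [8] b1 r8: had r8 ⇒ H
  [9] b2 r7: had r10 ⇒ C
  [10] b1 r8: had r8 ⇒ H
  [11] b0 r5: had r5 ⇒ H
  [12] b2 r9: had r7 ⇒ C
  [13] b2 r4: had r9 ⇒ C

CLASS = CONFLICT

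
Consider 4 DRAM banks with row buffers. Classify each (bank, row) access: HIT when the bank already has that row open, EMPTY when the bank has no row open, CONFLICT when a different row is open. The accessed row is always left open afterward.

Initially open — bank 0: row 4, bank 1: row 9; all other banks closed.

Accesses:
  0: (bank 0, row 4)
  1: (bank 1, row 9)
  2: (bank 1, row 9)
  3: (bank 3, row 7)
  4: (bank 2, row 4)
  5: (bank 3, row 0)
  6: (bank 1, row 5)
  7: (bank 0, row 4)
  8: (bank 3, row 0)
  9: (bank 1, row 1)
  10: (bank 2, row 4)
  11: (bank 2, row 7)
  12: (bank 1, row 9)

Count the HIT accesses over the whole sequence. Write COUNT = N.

#0 (0,4) H  (was 4)
#1 (1,9) H  (was 9)
#2 (1,9) H  (was 9)
#3 (3,7) E
#4 (2,4) E
#5 (3,0) C  (was 7)
#6 (1,5) C  (was 9)
#7 (0,4) H  (was 4)
#8 (3,0) H  (was 0)
#9 (1,1) C  (was 5)
#10 (2,4) H  (was 4)
#11 (2,7) C  (was 4)
#12 (1,9) C  (was 1)

COUNT = 6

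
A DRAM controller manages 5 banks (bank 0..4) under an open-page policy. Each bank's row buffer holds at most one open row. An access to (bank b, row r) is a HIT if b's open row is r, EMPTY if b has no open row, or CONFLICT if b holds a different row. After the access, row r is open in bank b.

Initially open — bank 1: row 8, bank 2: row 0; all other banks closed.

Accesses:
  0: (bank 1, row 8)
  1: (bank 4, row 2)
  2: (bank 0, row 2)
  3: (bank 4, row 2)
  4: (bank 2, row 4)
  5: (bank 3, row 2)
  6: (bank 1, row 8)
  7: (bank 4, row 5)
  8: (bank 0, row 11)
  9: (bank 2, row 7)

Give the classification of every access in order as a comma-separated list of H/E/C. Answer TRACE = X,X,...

TRACE = H,E,E,H,C,E,H,C,C,C

step 0: bank1 8->8 [HIT]
step 1: bank4 None->2 [EMPTY]
step 2: bank0 None->2 [EMPTY]
step 3: bank4 2->2 [HIT]
step 4: bank2 0->4 [CONFLICT]
step 5: bank3 None->2 [EMPTY]
step 6: bank1 8->8 [HIT]
step 7: bank4 2->5 [CONFLICT]
step 8: bank0 2->11 [CONFLICT]
step 9: bank2 4->7 [CONFLICT]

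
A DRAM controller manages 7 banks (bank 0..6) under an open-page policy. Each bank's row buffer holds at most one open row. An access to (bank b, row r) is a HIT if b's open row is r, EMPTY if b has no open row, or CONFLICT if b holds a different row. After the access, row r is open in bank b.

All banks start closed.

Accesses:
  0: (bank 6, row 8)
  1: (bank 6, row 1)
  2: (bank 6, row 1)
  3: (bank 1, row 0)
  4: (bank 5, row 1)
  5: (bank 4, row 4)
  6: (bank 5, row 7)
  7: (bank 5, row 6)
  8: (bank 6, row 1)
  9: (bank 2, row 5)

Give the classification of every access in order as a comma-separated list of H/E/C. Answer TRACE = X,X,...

step 0: bank6 None->8 [EMPTY]
step 1: bank6 8->1 [CONFLICT]
step 2: bank6 1->1 [HIT]
step 3: bank1 None->0 [EMPTY]
step 4: bank5 None->1 [EMPTY]
step 5: bank4 None->4 [EMPTY]
step 6: bank5 1->7 [CONFLICT]
step 7: bank5 7->6 [CONFLICT]
step 8: bank6 1->1 [HIT]
step 9: bank2 None->5 [EMPTY]

TRACE = E,C,H,E,E,E,C,C,H,E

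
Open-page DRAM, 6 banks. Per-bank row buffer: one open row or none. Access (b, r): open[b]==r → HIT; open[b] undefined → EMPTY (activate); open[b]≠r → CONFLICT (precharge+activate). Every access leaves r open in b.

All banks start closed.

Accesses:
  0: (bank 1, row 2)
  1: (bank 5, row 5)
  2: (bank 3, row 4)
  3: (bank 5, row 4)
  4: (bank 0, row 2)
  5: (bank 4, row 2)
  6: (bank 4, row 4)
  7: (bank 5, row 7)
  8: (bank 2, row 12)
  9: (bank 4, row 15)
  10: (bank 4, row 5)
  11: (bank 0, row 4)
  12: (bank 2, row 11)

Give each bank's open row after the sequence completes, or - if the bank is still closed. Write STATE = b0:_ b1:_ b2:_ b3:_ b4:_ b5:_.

STATE = b0:4 b1:2 b2:11 b3:4 b4:5 b5:7

step 0: bank1 None->2 [EMPTY]
step 1: bank5 None->5 [EMPTY]
step 2: bank3 None->4 [EMPTY]
step 3: bank5 5->4 [CONFLICT]
step 4: bank0 None->2 [EMPTY]
step 5: bank4 None->2 [EMPTY]
step 6: bank4 2->4 [CONFLICT]
step 7: bank5 4->7 [CONFLICT]
step 8: bank2 None->12 [EMPTY]
step 9: bank4 4->15 [CONFLICT]
step 10: bank4 15->5 [CONFLICT]
step 11: bank0 2->4 [CONFLICT]
step 12: bank2 12->11 [CONFLICT]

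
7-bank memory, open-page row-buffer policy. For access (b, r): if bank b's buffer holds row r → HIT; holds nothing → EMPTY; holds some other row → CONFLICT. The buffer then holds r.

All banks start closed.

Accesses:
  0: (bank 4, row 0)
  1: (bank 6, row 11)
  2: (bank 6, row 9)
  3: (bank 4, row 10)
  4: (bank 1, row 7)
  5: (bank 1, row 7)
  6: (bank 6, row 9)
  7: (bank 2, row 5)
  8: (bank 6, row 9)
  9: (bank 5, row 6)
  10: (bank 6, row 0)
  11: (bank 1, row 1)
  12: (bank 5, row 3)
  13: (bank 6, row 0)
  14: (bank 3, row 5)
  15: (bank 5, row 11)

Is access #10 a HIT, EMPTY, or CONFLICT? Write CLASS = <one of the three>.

CLASS = CONFLICT

#0 (4,0) E
#1 (6,11) E
#2 (6,9) C  (was 11)
#3 (4,10) C  (was 0)
#4 (1,7) E
#5 (1,7) H  (was 7)
#6 (6,9) H  (was 9)
#7 (2,5) E
#8 (6,9) H  (was 9)
#9 (5,6) E
#10 (6,0) C  (was 9)
#11 (1,1) C  (was 7)
#12 (5,3) C  (was 6)
#13 (6,0) H  (was 0)
#14 (3,5) E
#15 (5,11) C  (was 3)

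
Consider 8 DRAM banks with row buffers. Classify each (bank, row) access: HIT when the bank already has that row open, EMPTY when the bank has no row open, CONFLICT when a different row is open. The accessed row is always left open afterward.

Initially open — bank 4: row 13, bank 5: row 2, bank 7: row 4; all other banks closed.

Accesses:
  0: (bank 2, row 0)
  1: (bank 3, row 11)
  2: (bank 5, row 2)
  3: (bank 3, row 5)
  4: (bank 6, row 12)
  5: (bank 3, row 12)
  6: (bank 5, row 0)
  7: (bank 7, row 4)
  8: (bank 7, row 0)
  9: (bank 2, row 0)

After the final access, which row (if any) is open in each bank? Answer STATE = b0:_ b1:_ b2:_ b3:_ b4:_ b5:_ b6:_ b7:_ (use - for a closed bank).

STATE = b0:- b1:- b2:0 b3:12 b4:13 b5:0 b6:12 b7:0

0: bank 2 row 0 — prev None → EMPTY
1: bank 3 row 11 — prev None → EMPTY
2: bank 5 row 2 — prev 2 → HIT
3: bank 3 row 5 — prev 11 → CONFLICT
4: bank 6 row 12 — prev None → EMPTY
5: bank 3 row 12 — prev 5 → CONFLICT
6: bank 5 row 0 — prev 2 → CONFLICT
7: bank 7 row 4 — prev 4 → HIT
8: bank 7 row 0 — prev 4 → CONFLICT
9: bank 2 row 0 — prev 0 → HIT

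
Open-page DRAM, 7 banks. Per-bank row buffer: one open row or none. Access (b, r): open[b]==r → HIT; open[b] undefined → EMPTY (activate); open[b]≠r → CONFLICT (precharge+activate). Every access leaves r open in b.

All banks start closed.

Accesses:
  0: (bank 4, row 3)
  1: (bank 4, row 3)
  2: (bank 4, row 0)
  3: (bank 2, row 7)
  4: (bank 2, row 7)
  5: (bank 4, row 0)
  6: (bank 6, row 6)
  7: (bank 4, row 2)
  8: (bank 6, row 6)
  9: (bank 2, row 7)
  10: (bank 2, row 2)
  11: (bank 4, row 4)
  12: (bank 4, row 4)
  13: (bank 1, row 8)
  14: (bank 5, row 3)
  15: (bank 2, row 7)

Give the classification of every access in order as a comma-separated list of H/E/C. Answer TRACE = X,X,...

  [0] b4 r3: no row ⇒ E
  [1] b4 r3: had r3 ⇒ H
  [2] b4 r0: had r3 ⇒ C
  [3] b2 r7: no row ⇒ E
  [4] b2 r7: had r7 ⇒ H
  [5] b4 r0: had r0 ⇒ H
  [6] b6 r6: no row ⇒ E
  [7] b4 r2: had r0 ⇒ C
  [8] b6 r6: had r6 ⇒ H
  [9] b2 r7: had r7 ⇒ H
  [10] b2 r2: had r7 ⇒ C
  [11] b4 r4: had r2 ⇒ C
  [12] b4 r4: had r4 ⇒ H
  [13] b1 r8: no row ⇒ E
  [14] b5 r3: no row ⇒ E
  [15] b2 r7: had r2 ⇒ C

TRACE = E,H,C,E,H,H,E,C,H,H,C,C,H,E,E,C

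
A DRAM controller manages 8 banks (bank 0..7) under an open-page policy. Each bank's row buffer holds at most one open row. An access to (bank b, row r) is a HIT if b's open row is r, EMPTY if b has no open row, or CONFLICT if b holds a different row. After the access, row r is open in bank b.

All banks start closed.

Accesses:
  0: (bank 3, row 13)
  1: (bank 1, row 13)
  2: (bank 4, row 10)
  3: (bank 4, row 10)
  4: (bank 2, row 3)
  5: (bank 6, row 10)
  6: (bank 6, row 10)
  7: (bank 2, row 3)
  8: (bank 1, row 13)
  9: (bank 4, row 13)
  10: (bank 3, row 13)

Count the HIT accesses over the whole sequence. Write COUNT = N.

#0 (3,13) E
#1 (1,13) E
#2 (4,10) E
#3 (4,10) H  (was 10)
#4 (2,3) E
#5 (6,10) E
#6 (6,10) H  (was 10)
#7 (2,3) H  (was 3)
#8 (1,13) H  (was 13)
#9 (4,13) C  (was 10)
#10 (3,13) H  (was 13)

COUNT = 5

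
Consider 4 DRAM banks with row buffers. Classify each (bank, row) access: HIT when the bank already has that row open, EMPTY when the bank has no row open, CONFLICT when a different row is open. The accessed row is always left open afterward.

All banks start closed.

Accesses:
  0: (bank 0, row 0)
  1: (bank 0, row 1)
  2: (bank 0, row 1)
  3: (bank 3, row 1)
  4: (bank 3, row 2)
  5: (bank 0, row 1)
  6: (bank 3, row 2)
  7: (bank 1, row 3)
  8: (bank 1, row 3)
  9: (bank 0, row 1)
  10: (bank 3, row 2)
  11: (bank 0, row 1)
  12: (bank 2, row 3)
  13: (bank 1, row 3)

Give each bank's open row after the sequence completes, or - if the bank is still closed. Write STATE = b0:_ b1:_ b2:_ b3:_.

  [0] b0 r0: no row ⇒ E
  [1] b0 r1: had r0 ⇒ C
  [2] b0 r1: had r1 ⇒ H
  [3] b3 r1: no row ⇒ E
  [4] b3 r2: had r1 ⇒ C
  [5] b0 r1: had r1 ⇒ H
  [6] b3 r2: had r2 ⇒ H
  [7] b1 r3: no row ⇒ E
  [8] b1 r3: had r3 ⇒ H
  [9] b0 r1: had r1 ⇒ H
  [10] b3 r2: had r2 ⇒ H
  [11] b0 r1: had r1 ⇒ H
  [12] b2 r3: no row ⇒ E
  [13] b1 r3: had r3 ⇒ H

STATE = b0:1 b1:3 b2:3 b3:2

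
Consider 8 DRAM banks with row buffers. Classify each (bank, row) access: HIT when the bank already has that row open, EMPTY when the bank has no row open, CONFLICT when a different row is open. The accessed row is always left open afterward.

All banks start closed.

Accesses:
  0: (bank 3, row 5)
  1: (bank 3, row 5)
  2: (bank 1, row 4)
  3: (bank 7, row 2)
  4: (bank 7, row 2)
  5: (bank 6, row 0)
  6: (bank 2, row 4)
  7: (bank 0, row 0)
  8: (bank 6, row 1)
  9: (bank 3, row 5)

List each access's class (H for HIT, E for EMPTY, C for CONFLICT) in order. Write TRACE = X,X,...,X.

TRACE = E,H,E,E,H,E,E,E,C,H

#0 (3,5) E
#1 (3,5) H  (was 5)
#2 (1,4) E
#3 (7,2) E
#4 (7,2) H  (was 2)
#5 (6,0) E
#6 (2,4) E
#7 (0,0) E
#8 (6,1) C  (was 0)
#9 (3,5) H  (was 5)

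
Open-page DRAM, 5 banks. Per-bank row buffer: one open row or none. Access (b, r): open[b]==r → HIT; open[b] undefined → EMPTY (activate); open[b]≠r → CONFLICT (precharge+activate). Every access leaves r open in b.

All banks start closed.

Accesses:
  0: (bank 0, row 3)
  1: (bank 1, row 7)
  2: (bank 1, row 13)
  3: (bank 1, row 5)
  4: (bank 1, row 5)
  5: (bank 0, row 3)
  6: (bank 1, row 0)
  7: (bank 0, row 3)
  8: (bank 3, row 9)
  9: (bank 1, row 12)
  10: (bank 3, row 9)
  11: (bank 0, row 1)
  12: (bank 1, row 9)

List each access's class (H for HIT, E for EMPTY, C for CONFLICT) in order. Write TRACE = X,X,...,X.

  [0] b0 r3: no row ⇒ E
  [1] b1 r7: no row ⇒ E
  [2] b1 r13: had r7 ⇒ C
  [3] b1 r5: had r13 ⇒ C
  [4] b1 r5: had r5 ⇒ H
  [5] b0 r3: had r3 ⇒ H
  [6] b1 r0: had r5 ⇒ C
  [7] b0 r3: had r3 ⇒ H
  [8] b3 r9: no row ⇒ E
  [9] b1 r12: had r0 ⇒ C
  [10] b3 r9: had r9 ⇒ H
  [11] b0 r1: had r3 ⇒ C
  [12] b1 r9: had r12 ⇒ C

TRACE = E,E,C,C,H,H,C,H,E,C,H,C,C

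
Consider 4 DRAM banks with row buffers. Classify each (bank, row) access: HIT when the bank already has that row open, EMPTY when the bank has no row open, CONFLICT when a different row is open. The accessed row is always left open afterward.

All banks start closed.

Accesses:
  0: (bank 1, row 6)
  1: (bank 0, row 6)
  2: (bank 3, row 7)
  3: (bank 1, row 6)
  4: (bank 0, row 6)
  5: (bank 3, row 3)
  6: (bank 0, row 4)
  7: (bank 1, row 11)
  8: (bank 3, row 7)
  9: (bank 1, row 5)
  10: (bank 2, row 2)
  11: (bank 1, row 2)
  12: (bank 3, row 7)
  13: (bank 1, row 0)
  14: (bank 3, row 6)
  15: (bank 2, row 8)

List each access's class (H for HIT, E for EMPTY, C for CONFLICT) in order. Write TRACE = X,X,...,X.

#0 (1,6) E
#1 (0,6) E
#2 (3,7) E
#3 (1,6) H  (was 6)
#4 (0,6) H  (was 6)
#5 (3,3) C  (was 7)
#6 (0,4) C  (was 6)
#7 (1,11) C  (was 6)
#8 (3,7) C  (was 3)
#9 (1,5) C  (was 11)
#10 (2,2) E
#11 (1,2) C  (was 5)
#12 (3,7) H  (was 7)
#13 (1,0) C  (was 2)
#14 (3,6) C  (was 7)
#15 (2,8) C  (was 2)

TRACE = E,E,E,H,H,C,C,C,C,C,E,C,H,C,C,C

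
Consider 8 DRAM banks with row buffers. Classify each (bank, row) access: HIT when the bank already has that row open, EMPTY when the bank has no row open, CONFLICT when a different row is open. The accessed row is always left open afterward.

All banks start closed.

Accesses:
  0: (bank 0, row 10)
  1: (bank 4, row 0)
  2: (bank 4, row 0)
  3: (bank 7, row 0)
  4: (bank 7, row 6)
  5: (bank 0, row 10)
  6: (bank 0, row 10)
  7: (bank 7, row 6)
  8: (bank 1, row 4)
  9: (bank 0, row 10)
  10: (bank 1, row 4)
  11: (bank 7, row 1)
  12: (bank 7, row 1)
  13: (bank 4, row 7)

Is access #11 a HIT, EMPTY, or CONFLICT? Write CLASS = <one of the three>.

0: bank 0 row 10 — prev None → EMPTY
1: bank 4 row 0 — prev None → EMPTY
2: bank 4 row 0 — prev 0 → HIT
3: bank 7 row 0 — prev None → EMPTY
4: bank 7 row 6 — prev 0 → CONFLICT
5: bank 0 row 10 — prev 10 → HIT
6: bank 0 row 10 — prev 10 → HIT
7: bank 7 row 6 — prev 6 → HIT
8: bank 1 row 4 — prev None → EMPTY
9: bank 0 row 10 — prev 10 → HIT
10: bank 1 row 4 — prev 4 → HIT
11: bank 7 row 1 — prev 6 → CONFLICT
12: bank 7 row 1 — prev 1 → HIT
13: bank 4 row 7 — prev 0 → CONFLICT

CLASS = CONFLICT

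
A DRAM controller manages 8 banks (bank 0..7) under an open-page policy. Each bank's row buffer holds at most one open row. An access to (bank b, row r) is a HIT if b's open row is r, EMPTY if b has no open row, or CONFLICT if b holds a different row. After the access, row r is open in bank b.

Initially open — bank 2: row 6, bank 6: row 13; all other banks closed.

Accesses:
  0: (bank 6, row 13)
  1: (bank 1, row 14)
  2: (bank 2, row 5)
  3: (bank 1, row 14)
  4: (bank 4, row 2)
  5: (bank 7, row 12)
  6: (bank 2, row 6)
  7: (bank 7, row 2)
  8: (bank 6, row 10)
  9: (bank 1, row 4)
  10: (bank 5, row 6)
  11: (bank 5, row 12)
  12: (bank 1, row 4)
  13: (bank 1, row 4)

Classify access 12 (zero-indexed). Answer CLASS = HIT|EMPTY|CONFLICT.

CLASS = HIT

step 0: bank6 13->13 [HIT]
step 1: bank1 None->14 [EMPTY]
step 2: bank2 6->5 [CONFLICT]
step 3: bank1 14->14 [HIT]
step 4: bank4 None->2 [EMPTY]
step 5: bank7 None->12 [EMPTY]
step 6: bank2 5->6 [CONFLICT]
step 7: bank7 12->2 [CONFLICT]
step 8: bank6 13->10 [CONFLICT]
step 9: bank1 14->4 [CONFLICT]
step 10: bank5 None->6 [EMPTY]
step 11: bank5 6->12 [CONFLICT]
step 12: bank1 4->4 [HIT]
step 13: bank1 4->4 [HIT]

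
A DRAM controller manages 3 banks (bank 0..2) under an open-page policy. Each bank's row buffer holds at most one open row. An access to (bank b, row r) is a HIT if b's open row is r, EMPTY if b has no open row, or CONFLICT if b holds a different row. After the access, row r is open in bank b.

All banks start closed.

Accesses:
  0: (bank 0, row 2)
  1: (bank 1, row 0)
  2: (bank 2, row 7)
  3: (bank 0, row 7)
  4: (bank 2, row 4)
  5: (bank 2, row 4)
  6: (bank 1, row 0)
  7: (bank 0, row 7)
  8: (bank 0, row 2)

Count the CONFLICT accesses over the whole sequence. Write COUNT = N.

#0 (0,2) E
#1 (1,0) E
#2 (2,7) E
#3 (0,7) C  (was 2)
#4 (2,4) C  (was 7)
#5 (2,4) H  (was 4)
#6 (1,0) H  (was 0)
#7 (0,7) H  (was 7)
#8 (0,2) C  (was 7)

COUNT = 3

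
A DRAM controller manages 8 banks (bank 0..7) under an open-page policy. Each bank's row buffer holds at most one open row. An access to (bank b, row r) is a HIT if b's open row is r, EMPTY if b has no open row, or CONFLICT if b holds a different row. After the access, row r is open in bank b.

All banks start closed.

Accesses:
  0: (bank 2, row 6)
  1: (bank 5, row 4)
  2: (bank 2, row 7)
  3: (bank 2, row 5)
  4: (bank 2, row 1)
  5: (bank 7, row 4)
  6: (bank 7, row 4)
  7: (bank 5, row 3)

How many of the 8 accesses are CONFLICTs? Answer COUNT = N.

step 0: bank2 None->6 [EMPTY]
step 1: bank5 None->4 [EMPTY]
step 2: bank2 6->7 [CONFLICT]
step 3: bank2 7->5 [CONFLICT]
step 4: bank2 5->1 [CONFLICT]
step 5: bank7 None->4 [EMPTY]
step 6: bank7 4->4 [HIT]
step 7: bank5 4->3 [CONFLICT]

COUNT = 4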